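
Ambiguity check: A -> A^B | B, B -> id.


precedence layered via separate nonterminal B: deterministic
Unambiguous


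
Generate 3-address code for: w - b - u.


Break into single-operator statements:
t1 = w - b
t2 = t1 - u


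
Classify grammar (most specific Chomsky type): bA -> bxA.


LHS has context (more than one symbol) and |LHS| ≤ |RHS|
Classification: Type 1 (Context-Sensitive)


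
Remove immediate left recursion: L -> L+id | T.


Left-recursive alternatives: L+id; non-recursive: T
Introduce L': L -> TL', L' -> +idL' | ε


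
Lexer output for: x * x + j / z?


Scan left to right, longest-match per lexeme
Tokens: ID(x), OP(*), ID(x), OP(+), ID(j), OP(/), ID(z)


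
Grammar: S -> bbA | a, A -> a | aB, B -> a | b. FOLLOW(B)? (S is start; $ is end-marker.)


$ ∈ FOLLOW(S). For each A -> αBβ: add FIRST(β)\{ε} to FOLLOW(B); if β nullable, add FOLLOW(A).
FOLLOW(B) = {$}


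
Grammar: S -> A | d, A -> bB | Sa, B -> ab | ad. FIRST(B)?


Per alternative of B: FIRST(ab) = {a}; FIRST(ad) = {a}
FIRST(B) = {a}


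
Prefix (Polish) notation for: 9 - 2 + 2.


left-to-right (same/higher precedence on left): tree is (+ (- 9 2) 2)
Prefix: + - 9 2 2


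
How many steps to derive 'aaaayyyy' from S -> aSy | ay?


Derivation: S => aSy => aaSyy => aaaSyyy => aaaayyyy
Steps: 4


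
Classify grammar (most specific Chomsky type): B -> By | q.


Left-linear: every RHS is a terminal or one nonterminal followed by a terminal
Classification: Type 3 (Regular)


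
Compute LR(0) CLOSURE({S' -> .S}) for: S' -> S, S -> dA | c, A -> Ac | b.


Start: S' -> .S
For each item with dot before a nonterminal B, add B -> .γ for every B-production
Closure: [S' -> .S, S -> .dA, S -> .c]


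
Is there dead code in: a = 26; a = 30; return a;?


first assignment to a is overwritten before any read
Dead: 'a = 26'


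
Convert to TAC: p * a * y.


Break into single-operator statements:
t1 = p * a
t2 = t1 * y


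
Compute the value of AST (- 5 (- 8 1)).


Evaluate inner: (- 8 1) = 7
Evaluate root: (- 5 7) = -2
Result: -2


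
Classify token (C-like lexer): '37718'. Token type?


Pattern: digits only
Type: INTEGER_LITERAL


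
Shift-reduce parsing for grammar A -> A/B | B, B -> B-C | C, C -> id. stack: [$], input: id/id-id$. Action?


no handle on stack; shift 'id'
Action: shift


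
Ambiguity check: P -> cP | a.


right-linear, alternatives start with distinct terminals 'c' vs 'a': unique leftmost derivation
Unambiguous


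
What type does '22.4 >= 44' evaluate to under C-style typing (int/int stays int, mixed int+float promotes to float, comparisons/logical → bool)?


Operand types: float >= int
Rule: comparison yields bool
Result type: bool


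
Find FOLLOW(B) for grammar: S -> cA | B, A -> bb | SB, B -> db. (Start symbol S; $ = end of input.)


$ ∈ FOLLOW(S). For each A -> αBβ: add FIRST(β)\{ε} to FOLLOW(B); if β nullable, add FOLLOW(A).
FOLLOW(B) = {$, d}


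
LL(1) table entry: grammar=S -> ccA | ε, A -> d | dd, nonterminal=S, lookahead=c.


For [S, c]: 'c' ∈ FIRST(ccA)
Entry: S -> ccA


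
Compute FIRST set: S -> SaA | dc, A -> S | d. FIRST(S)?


Per alternative of S: FIRST(SaA) = {d}; FIRST(dc) = {d}
FIRST(S) = {d}


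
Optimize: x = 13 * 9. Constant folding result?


13 * 9 = 117 at compile time
Optimized: x = 117


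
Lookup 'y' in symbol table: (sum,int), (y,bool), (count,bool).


Lookup 'y' → type bool


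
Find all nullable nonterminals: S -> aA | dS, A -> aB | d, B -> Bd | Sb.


A nonterminal is nullable iff some alternative derives ε (directly, or every symbol in it is nullable)
Nullable: {}


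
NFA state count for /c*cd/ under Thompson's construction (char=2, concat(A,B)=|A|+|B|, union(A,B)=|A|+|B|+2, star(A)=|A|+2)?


Syntax tree has 3 char leaf(s), 0 union(s), 1 star(s)
chars contribute 3×2 = 6; each union adds +2; each star adds +2
Total: 6 + 0 + 2 = 8 states


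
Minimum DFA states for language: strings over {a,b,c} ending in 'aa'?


Track the longest suffix of input matching a prefix of 'aa': 3 classes (prefixes of length 0..2)
Minimal DFA: 3 states


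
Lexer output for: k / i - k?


Scan left to right, longest-match per lexeme
Tokens: ID(k), OP(/), ID(i), OP(-), ID(k)


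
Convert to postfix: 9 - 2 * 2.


* has higher precedence, evaluate 2*2 first
Postfix: 9 2 2 * -


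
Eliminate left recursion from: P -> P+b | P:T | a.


Left-recursive alternatives: P+b, P:T; non-recursive: a
Introduce P': P -> aP', P' -> +bP' | :TP' | ε


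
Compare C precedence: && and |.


'|' is bitwise OR (level 3); '&&' is logical AND (level 2)
Higher level binds tighter
'|' has higher precedence than '&&'


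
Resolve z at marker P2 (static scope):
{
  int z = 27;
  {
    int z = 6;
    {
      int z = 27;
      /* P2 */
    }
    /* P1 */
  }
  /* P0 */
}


z declared in the same block as P2
z = 27


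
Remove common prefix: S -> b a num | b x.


Common prefix: 'b'
Factored: S -> b S', S' -> a num | x


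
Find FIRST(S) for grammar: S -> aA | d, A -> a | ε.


Per alternative of S: FIRST(aA) = {a}; FIRST(d) = {d}
FIRST(S) = {a, d}


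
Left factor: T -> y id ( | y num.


Common prefix: 'y'
Factored: T -> y T', T' -> id ( | num


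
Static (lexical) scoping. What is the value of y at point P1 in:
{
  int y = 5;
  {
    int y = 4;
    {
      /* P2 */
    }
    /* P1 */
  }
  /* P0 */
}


y declared in the same block as P1
y = 4


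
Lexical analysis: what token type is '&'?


Pattern: operator symbol
Type: OPERATOR


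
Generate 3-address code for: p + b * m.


Break into single-operator statements:
t1 = b * m
t2 = p + t1


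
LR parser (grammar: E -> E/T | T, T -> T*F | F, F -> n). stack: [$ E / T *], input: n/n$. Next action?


no handle; shift 'n'
Action: shift


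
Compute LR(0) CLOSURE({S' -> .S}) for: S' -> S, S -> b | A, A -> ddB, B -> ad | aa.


Start: S' -> .S
For each item with dot before a nonterminal B, add B -> .γ for every B-production
Closure: [S' -> .S, S -> .b, S -> .A, A -> .ddB]


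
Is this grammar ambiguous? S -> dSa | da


balanced d^n…a^n: each string has a unique parse
Unambiguous


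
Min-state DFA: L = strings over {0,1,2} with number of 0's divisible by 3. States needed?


Track (count of 0) mod 3: states 0..2, accept at 0
Minimal DFA: 3 states


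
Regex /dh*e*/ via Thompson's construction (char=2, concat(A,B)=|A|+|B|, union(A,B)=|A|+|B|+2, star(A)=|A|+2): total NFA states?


Syntax tree has 3 char leaf(s), 0 union(s), 2 star(s)
chars contribute 3×2 = 6; each union adds +2; each star adds +2
Total: 6 + 0 + 4 = 10 states


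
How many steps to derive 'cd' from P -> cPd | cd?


Derivation: P => cd
Steps: 1


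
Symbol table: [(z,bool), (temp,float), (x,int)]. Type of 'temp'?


Lookup 'temp' → type float


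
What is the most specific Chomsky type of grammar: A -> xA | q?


Right-linear: every RHS is a terminal or a terminal followed by one nonterminal
Classification: Type 3 (Regular)


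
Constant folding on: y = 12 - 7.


12 - 7 = 5 at compile time
Optimized: y = 5


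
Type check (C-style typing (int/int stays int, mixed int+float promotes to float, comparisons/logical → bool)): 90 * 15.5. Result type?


Operand types: int * float
Rule: mixed int/float promotes to float; int/int stays int
Result type: float


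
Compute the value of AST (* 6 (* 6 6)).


Evaluate inner: (* 6 6) = 36
Evaluate root: (* 6 36) = 216
Result: 216


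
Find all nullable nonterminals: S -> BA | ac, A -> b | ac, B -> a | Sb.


A nonterminal is nullable iff some alternative derives ε (directly, or every symbol in it is nullable)
Nullable: {}


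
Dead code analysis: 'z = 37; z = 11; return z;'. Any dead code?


first assignment to z is overwritten before any read
Dead: 'z = 37'


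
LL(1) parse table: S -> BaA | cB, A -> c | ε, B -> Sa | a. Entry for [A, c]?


For [A, c]: 'c' ∈ FIRST(c)
Entry: A -> c


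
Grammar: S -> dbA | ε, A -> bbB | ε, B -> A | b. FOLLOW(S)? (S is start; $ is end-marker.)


$ ∈ FOLLOW(S). For each A -> αBβ: add FIRST(β)\{ε} to FOLLOW(B); if β nullable, add FOLLOW(A).
FOLLOW(S) = {$}


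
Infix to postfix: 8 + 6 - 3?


Left to right (same or higher precedence on left)
Postfix: 8 6 + 3 -


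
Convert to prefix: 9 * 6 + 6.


left-to-right (same/higher precedence on left): tree is (+ (* 9 6) 6)
Prefix: + * 9 6 6


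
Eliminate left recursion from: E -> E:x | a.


Left-recursive alternatives: E:x; non-recursive: a
Introduce E': E -> aE', E' -> :xE' | ε


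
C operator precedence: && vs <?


'<' is relational (level 7); '&&' is logical AND (level 2)
Higher level binds tighter
'<' has higher precedence than '&&'


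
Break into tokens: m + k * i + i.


Scan left to right, longest-match per lexeme
Tokens: ID(m), OP(+), ID(k), OP(*), ID(i), OP(+), ID(i)


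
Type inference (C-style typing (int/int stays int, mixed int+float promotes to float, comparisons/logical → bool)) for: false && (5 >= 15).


Operand types: bool && bool
Rule: logical operators take bool operands and yield bool
Result type: bool


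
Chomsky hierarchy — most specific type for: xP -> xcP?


LHS has context (more than one symbol) and |LHS| ≤ |RHS|
Classification: Type 1 (Context-Sensitive)


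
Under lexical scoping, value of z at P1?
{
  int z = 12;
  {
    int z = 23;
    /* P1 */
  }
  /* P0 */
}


z declared in the same block as P1
z = 23


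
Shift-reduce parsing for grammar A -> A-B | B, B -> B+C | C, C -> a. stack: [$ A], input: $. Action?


start symbol A on stack, input exhausted
Action: accept


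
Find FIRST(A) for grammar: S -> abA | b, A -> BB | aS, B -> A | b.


Per alternative of A: FIRST(BB) = {a, b}; FIRST(aS) = {a}
FIRST(A) = {a, b}


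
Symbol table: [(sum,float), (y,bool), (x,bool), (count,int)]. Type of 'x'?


Lookup 'x' → type bool


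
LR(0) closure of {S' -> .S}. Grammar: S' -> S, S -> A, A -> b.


Start: S' -> .S
For each item with dot before a nonterminal B, add B -> .γ for every B-production
Closure: [S' -> .S, S -> .A, A -> .b]


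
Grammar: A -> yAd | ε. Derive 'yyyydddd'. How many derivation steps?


Derivation: A => yAd => yyAdd => yyyAddd => yyyyAdddd => yyyydddd
Steps: 5


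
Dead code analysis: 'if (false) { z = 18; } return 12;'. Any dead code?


condition is constant false, so the whole block is unreachable
Dead: 'if (false) { z = 18; }'


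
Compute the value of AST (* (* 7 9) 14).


Evaluate inner: (* 7 9) = 63
Evaluate root: (* 63 14) = 882
Result: 882


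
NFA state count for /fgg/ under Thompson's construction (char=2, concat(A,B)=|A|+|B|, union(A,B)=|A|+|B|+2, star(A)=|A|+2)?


Syntax tree has 3 char leaf(s), 0 union(s), 0 star(s)
chars contribute 3×2 = 6; each union adds +2; each star adds +2
Total: 6 + 0 + 0 = 6 states


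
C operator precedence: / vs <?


'/' is multiplicative (level 10); '<' is relational (level 7)
Higher level binds tighter
'/' has higher precedence than '<'


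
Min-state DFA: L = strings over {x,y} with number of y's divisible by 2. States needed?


Track (count of y) mod 2: states 0..1, accept at 0
Minimal DFA: 2 states


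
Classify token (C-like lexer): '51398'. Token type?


Pattern: digits only
Type: INTEGER_LITERAL


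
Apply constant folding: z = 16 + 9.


16 + 9 = 25 at compile time
Optimized: z = 25


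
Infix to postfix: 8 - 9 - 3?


Left to right (same or higher precedence on left)
Postfix: 8 9 - 3 -


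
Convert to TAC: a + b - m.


Break into single-operator statements:
t1 = a + b
t2 = t1 - m


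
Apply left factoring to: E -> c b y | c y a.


Common prefix: 'c'
Factored: E -> c E', E' -> b y | y a


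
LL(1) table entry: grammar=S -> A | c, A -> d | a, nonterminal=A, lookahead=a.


For [A, a]: 'a' ∈ FIRST(a)
Entry: A -> a


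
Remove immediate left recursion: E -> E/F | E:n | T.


Left-recursive alternatives: E/F, E:n; non-recursive: T
Introduce E': E -> TE', E' -> /FE' | :nE' | ε


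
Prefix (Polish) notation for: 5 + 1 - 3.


left-to-right (same/higher precedence on left): tree is (- (+ 5 1) 3)
Prefix: - + 5 1 3


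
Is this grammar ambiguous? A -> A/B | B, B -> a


precedence layered via separate nonterminal B: deterministic
Unambiguous


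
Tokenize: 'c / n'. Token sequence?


Scan left to right, longest-match per lexeme
Tokens: ID(c), OP(/), ID(n)


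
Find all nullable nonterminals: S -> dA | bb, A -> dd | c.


A nonterminal is nullable iff some alternative derives ε (directly, or every symbol in it is nullable)
Nullable: {}


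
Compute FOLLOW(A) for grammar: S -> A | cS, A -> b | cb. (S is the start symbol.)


$ ∈ FOLLOW(S). For each A -> αBβ: add FIRST(β)\{ε} to FOLLOW(B); if β nullable, add FOLLOW(A).
FOLLOW(A) = {$}


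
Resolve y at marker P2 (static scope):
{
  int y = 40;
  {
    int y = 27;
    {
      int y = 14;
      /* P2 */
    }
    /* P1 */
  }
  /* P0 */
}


y declared in the same block as P2
y = 14


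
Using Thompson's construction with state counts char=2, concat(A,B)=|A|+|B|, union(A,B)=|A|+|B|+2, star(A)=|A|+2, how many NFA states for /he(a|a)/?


Syntax tree has 4 char leaf(s), 1 union(s), 0 star(s)
chars contribute 4×2 = 8; each union adds +2; each star adds +2
Total: 8 + 2 + 0 = 10 states


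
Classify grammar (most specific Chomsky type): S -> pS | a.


Right-linear: every RHS is a terminal or a terminal followed by one nonterminal
Classification: Type 3 (Regular)


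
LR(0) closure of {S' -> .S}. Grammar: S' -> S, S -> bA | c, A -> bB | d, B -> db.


Start: S' -> .S
For each item with dot before a nonterminal B, add B -> .γ for every B-production
Closure: [S' -> .S, S -> .bA, S -> .c]


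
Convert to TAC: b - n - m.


Break into single-operator statements:
t1 = b - n
t2 = t1 - m


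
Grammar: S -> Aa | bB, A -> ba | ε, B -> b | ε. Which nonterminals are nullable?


A nonterminal is nullable iff some alternative derives ε (directly, or every symbol in it is nullable)
Nullable: {A, B}


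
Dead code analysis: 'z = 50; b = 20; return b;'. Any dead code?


z is assigned but never read
Dead: 'z = 50'


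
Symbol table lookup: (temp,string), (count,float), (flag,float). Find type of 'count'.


Lookup 'count' → type float


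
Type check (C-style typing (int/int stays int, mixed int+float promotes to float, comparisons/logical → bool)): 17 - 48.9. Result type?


Operand types: int - float
Rule: mixed int/float promotes to float; int/int stays int
Result type: float


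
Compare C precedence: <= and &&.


'<=' is relational (level 7); '&&' is logical AND (level 2)
Higher level binds tighter
'<=' has higher precedence than '&&'


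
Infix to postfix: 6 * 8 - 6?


Left to right (same or higher precedence on left)
Postfix: 6 8 * 6 -


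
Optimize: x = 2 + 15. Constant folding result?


2 + 15 = 17 at compile time
Optimized: x = 17


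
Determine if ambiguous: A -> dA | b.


right-linear, alternatives start with distinct terminals 'd' vs 'b': unique leftmost derivation
Unambiguous


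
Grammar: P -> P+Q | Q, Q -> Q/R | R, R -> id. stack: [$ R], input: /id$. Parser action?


'R' (not preceded by Q/) is the handle for Q -> R
Action: reduce (Q -> R)


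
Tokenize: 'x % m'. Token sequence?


Scan left to right, longest-match per lexeme
Tokens: ID(x), OP(%), ID(m)


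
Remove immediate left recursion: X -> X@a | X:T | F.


Left-recursive alternatives: X@a, X:T; non-recursive: F
Introduce X': X -> FX', X' -> @aX' | :TX' | ε


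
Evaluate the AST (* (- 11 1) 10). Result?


Evaluate inner: (- 11 1) = 10
Evaluate root: (* 10 10) = 100
Result: 100


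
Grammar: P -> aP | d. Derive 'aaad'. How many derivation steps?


Derivation: P => aP => aaP => aaaP => aaad
Steps: 4


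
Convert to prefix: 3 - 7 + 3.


left-to-right (same/higher precedence on left): tree is (+ (- 3 7) 3)
Prefix: + - 3 7 3


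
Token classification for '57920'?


Pattern: digits only
Type: INTEGER_LITERAL


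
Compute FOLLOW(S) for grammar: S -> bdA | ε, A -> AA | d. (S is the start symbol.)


$ ∈ FOLLOW(S). For each A -> αBβ: add FIRST(β)\{ε} to FOLLOW(B); if β nullable, add FOLLOW(A).
FOLLOW(S) = {$}


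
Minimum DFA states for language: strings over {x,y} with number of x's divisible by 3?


Track (count of x) mod 3: states 0..2, accept at 0
Minimal DFA: 3 states


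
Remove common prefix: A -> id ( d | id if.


Common prefix: 'id'
Factored: A -> id A', A' -> ( d | if


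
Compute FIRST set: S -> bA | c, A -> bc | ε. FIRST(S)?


Per alternative of S: FIRST(bA) = {b}; FIRST(c) = {c}
FIRST(S) = {b, c}


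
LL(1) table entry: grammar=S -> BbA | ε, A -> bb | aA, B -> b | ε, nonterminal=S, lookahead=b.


For [S, b]: 'b' ∈ FIRST(BbA)
Entry: S -> BbA


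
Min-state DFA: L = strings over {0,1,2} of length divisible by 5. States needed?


Track length mod 5: states 0..4, accept at 0
Minimal DFA: 5 states


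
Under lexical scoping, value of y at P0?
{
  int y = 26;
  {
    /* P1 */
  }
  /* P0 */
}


y declared in the same block as P0
y = 26


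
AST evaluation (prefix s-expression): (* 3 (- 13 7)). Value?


Evaluate inner: (- 13 7) = 6
Evaluate root: (* 3 6) = 18
Result: 18


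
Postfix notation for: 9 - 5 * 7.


* has higher precedence, evaluate 5*7 first
Postfix: 9 5 7 * -


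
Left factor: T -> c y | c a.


Common prefix: 'c'
Factored: T -> c T', T' -> y | a


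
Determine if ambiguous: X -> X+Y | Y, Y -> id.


precedence layered via separate nonterminal Y: deterministic
Unambiguous


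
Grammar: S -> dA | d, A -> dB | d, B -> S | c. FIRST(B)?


Per alternative of B: FIRST(S) = {d}; FIRST(c) = {c}
FIRST(B) = {c, d}


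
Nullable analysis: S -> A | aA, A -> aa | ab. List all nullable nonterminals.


A nonterminal is nullable iff some alternative derives ε (directly, or every symbol in it is nullable)
Nullable: {}


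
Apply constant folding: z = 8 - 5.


8 - 5 = 3 at compile time
Optimized: z = 3


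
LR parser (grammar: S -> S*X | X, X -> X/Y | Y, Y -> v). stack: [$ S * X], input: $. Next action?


handle 'S*X' on top; lookahead ∈ FOLLOW(S) = {*, $}
Action: reduce (S -> S*X)


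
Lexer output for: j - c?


Scan left to right, longest-match per lexeme
Tokens: ID(j), OP(-), ID(c)


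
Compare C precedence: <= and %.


'%' is multiplicative (level 10); '<=' is relational (level 7)
Higher level binds tighter
'%' has higher precedence than '<='


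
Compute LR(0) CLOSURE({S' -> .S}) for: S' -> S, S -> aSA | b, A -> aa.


Start: S' -> .S
For each item with dot before a nonterminal B, add B -> .γ for every B-production
Closure: [S' -> .S, S -> .aSA, S -> .b]


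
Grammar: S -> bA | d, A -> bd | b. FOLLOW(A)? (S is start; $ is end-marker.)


$ ∈ FOLLOW(S). For each A -> αBβ: add FIRST(β)\{ε} to FOLLOW(B); if β nullable, add FOLLOW(A).
FOLLOW(A) = {$}


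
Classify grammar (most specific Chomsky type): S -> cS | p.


Right-linear: every RHS is a terminal or a terminal followed by one nonterminal
Classification: Type 3 (Regular)


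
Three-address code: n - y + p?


Break into single-operator statements:
t1 = n - y
t2 = t1 + p


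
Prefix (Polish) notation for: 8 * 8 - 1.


left-to-right (same/higher precedence on left): tree is (- (* 8 8) 1)
Prefix: - * 8 8 1


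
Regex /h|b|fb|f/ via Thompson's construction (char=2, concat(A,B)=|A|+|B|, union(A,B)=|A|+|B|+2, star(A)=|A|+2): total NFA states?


Syntax tree has 5 char leaf(s), 3 union(s), 0 star(s)
chars contribute 5×2 = 10; each union adds +2; each star adds +2
Total: 10 + 6 + 0 = 16 states


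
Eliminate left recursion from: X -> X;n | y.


Left-recursive alternatives: X;n; non-recursive: y
Introduce X': X -> yX', X' -> ;nX' | ε


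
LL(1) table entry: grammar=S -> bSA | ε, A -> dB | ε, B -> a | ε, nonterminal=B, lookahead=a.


For [B, a]: 'a' ∈ FIRST(a)
Entry: B -> a


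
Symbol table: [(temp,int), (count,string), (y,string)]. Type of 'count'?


Lookup 'count' → type string


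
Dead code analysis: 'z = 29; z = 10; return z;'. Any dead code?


first assignment to z is overwritten before any read
Dead: 'z = 29'


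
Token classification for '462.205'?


Pattern: digits with a decimal point
Type: FLOAT_LITERAL


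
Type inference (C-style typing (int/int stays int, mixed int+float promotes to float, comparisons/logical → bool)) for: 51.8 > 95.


Operand types: float > int
Rule: comparison yields bool
Result type: bool


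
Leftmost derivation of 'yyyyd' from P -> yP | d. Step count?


Derivation: P => yP => yyP => yyyP => yyyyP => yyyyd
Steps: 5


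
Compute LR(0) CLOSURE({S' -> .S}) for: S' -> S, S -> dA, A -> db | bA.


Start: S' -> .S
For each item with dot before a nonterminal B, add B -> .γ for every B-production
Closure: [S' -> .S, S -> .dA]


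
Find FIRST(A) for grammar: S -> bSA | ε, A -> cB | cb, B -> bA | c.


Per alternative of A: FIRST(cB) = {c}; FIRST(cb) = {c}
FIRST(A) = {c}


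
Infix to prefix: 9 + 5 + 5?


left-to-right (same/higher precedence on left): tree is (+ (+ 9 5) 5)
Prefix: + + 9 5 5


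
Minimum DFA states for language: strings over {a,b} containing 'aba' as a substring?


KMP-style automaton: 3 progress states + 1 absorbing accept = 4
Minimal DFA: 4 states


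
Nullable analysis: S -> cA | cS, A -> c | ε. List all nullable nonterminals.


A nonterminal is nullable iff some alternative derives ε (directly, or every symbol in it is nullable)
Nullable: {A}


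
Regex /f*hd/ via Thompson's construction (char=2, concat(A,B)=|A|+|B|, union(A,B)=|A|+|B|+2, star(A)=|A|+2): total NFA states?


Syntax tree has 3 char leaf(s), 0 union(s), 1 star(s)
chars contribute 3×2 = 6; each union adds +2; each star adds +2
Total: 6 + 0 + 2 = 8 states


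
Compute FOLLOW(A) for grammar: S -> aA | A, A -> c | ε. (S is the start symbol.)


$ ∈ FOLLOW(S). For each A -> αBβ: add FIRST(β)\{ε} to FOLLOW(B); if β nullable, add FOLLOW(A).
FOLLOW(A) = {$}


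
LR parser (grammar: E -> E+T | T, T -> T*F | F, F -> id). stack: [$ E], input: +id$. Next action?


shift '+' to continue E -> E+T
Action: shift


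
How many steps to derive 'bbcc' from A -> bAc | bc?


Derivation: A => bAc => bbcc
Steps: 2


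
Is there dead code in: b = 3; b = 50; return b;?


first assignment to b is overwritten before any read
Dead: 'b = 3'


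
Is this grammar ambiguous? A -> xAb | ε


balanced x^n…b^n: each string has a unique parse
Unambiguous


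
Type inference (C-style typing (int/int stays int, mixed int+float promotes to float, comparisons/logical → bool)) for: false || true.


Operand types: bool || bool
Rule: logical operators take bool operands and yield bool
Result type: bool


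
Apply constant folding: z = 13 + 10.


13 + 10 = 23 at compile time
Optimized: z = 23


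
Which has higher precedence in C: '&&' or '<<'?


'<<' is shift (level 8); '&&' is logical AND (level 2)
Higher level binds tighter
'<<' has higher precedence than '&&'


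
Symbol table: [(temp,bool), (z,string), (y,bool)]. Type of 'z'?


Lookup 'z' → type string


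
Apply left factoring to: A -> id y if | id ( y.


Common prefix: 'id'
Factored: A -> id A', A' -> y if | ( y


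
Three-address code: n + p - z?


Break into single-operator statements:
t1 = n + p
t2 = t1 - z


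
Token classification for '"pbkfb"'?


Pattern: double-quoted sequence
Type: STRING_LITERAL


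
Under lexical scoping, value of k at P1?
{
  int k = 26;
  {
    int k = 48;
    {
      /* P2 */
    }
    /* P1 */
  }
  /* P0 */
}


k declared in the same block as P1
k = 48


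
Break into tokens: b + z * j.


Scan left to right, longest-match per lexeme
Tokens: ID(b), OP(+), ID(z), OP(*), ID(j)


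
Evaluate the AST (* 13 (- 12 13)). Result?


Evaluate inner: (- 12 13) = -1
Evaluate root: (* 13 -1) = -13
Result: -13


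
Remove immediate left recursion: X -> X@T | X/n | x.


Left-recursive alternatives: X@T, X/n; non-recursive: x
Introduce X': X -> xX', X' -> @TX' | /nX' | ε


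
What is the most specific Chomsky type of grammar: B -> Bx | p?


Left-linear: every RHS is a terminal or one nonterminal followed by a terminal
Classification: Type 3 (Regular)


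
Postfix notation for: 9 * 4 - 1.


Left to right (same or higher precedence on left)
Postfix: 9 4 * 1 -


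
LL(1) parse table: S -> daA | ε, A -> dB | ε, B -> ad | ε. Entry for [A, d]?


For [A, d]: 'd' ∈ FIRST(dB)
Entry: A -> dB


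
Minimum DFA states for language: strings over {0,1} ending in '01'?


Track the longest suffix of input matching a prefix of '01': 3 classes (prefixes of length 0..2)
Minimal DFA: 3 states


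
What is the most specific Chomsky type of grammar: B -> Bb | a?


Left-linear: every RHS is a terminal or one nonterminal followed by a terminal
Classification: Type 3 (Regular)


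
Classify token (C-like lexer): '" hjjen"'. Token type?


Pattern: double-quoted sequence
Type: STRING_LITERAL


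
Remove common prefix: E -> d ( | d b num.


Common prefix: 'd'
Factored: E -> d E', E' -> ( | b num


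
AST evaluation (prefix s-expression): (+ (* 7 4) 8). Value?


Evaluate inner: (* 7 4) = 28
Evaluate root: (+ 28 8) = 36
Result: 36


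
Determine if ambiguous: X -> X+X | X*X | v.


'v+v*v' has two parse trees (no precedence encoded between + and *)
Ambiguous


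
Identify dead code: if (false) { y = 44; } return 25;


condition is constant false, so the whole block is unreachable
Dead: 'if (false) { y = 44; }'


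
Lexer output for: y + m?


Scan left to right, longest-match per lexeme
Tokens: ID(y), OP(+), ID(m)


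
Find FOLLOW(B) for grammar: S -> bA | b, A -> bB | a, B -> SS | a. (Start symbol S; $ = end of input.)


$ ∈ FOLLOW(S). For each A -> αBβ: add FIRST(β)\{ε} to FOLLOW(B); if β nullable, add FOLLOW(A).
FOLLOW(B) = {$, b}


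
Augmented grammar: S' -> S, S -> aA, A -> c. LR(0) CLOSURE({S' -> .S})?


Start: S' -> .S
For each item with dot before a nonterminal B, add B -> .γ for every B-production
Closure: [S' -> .S, S -> .aA]


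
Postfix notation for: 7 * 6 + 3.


Left to right (same or higher precedence on left)
Postfix: 7 6 * 3 +


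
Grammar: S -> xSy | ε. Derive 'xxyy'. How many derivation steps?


Derivation: S => xSy => xxSyy => xxyy
Steps: 3


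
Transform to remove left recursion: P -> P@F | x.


Left-recursive alternatives: P@F; non-recursive: x
Introduce P': P -> xP', P' -> @FP' | ε


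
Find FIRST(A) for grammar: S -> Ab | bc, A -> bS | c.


Per alternative of A: FIRST(bS) = {b}; FIRST(c) = {c}
FIRST(A) = {b, c}


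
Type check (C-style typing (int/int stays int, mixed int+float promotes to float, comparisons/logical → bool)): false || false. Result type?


Operand types: bool || bool
Rule: logical operators take bool operands and yield bool
Result type: bool


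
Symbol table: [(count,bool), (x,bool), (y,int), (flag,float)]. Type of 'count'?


Lookup 'count' → type bool


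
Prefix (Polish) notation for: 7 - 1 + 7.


left-to-right (same/higher precedence on left): tree is (+ (- 7 1) 7)
Prefix: + - 7 1 7


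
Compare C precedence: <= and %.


'%' is multiplicative (level 10); '<=' is relational (level 7)
Higher level binds tighter
'%' has higher precedence than '<='


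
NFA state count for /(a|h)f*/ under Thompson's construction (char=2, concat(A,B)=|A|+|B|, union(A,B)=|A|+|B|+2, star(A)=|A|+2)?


Syntax tree has 3 char leaf(s), 1 union(s), 1 star(s)
chars contribute 3×2 = 6; each union adds +2; each star adds +2
Total: 6 + 2 + 2 = 10 states


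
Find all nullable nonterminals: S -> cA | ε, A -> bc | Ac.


A nonterminal is nullable iff some alternative derives ε (directly, or every symbol in it is nullable)
Nullable: {S}


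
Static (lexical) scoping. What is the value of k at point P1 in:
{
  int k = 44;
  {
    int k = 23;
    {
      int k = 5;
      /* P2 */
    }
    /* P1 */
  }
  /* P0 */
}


k declared in the same block as P1
k = 23


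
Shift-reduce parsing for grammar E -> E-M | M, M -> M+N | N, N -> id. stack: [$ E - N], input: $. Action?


'N' (not preceded by M+) is the handle for M -> N
Action: reduce (M -> N)


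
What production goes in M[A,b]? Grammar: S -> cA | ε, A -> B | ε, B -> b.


For [A, b]: 'b' ∈ FIRST(B)
Entry: A -> B


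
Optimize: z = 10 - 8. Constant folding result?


10 - 8 = 2 at compile time
Optimized: z = 2


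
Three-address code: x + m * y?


Break into single-operator statements:
t1 = m * y
t2 = x + t1


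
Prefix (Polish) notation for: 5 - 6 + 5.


left-to-right (same/higher precedence on left): tree is (+ (- 5 6) 5)
Prefix: + - 5 6 5


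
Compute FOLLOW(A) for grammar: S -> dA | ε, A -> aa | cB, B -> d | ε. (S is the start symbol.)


$ ∈ FOLLOW(S). For each A -> αBβ: add FIRST(β)\{ε} to FOLLOW(B); if β nullable, add FOLLOW(A).
FOLLOW(A) = {$}


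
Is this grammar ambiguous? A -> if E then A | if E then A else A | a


dangling else: 'if E then if E then a else a' parses two ways
Ambiguous


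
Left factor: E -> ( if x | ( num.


Common prefix: '('
Factored: E -> ( E', E' -> if x | num


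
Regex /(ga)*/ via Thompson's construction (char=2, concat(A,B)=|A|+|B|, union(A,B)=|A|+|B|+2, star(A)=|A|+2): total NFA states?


Syntax tree has 2 char leaf(s), 0 union(s), 1 star(s)
chars contribute 2×2 = 4; each union adds +2; each star adds +2
Total: 4 + 0 + 2 = 6 states


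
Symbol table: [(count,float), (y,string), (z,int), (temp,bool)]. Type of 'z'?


Lookup 'z' → type int


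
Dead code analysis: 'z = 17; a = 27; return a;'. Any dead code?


z is assigned but never read
Dead: 'z = 17'


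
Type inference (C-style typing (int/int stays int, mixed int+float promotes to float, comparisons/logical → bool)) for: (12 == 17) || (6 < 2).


Operand types: bool || bool
Rule: logical operators take bool operands and yield bool
Result type: bool


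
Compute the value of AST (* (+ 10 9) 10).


Evaluate inner: (+ 10 9) = 19
Evaluate root: (* 19 10) = 190
Result: 190


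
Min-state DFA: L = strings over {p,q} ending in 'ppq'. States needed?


Track the longest suffix of input matching a prefix of 'ppq': 4 classes (prefixes of length 0..3)
Minimal DFA: 4 states


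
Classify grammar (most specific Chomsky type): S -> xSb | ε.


Single nonterminal LHS, but x^n b^n is not regular
Classification: Type 2 (Context-Free)


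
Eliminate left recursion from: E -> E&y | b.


Left-recursive alternatives: E&y; non-recursive: b
Introduce E': E -> bE', E' -> &yE' | ε


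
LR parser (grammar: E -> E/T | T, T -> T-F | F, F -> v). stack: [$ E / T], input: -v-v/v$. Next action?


'-' can extend T; shift to build T -> T-F
Action: shift


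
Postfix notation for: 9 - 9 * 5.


* has higher precedence, evaluate 9*5 first
Postfix: 9 9 5 * -


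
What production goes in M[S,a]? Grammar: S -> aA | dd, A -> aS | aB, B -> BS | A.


For [S, a]: 'a' ∈ FIRST(aA)
Entry: S -> aA


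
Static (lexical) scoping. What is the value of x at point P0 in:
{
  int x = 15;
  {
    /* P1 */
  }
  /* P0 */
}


x declared in the same block as P0
x = 15


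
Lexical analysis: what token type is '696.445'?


Pattern: digits with a decimal point
Type: FLOAT_LITERAL


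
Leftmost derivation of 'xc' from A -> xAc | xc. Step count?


Derivation: A => xc
Steps: 1


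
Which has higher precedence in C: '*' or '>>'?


'*' is multiplicative (level 10); '>>' is shift (level 8)
Higher level binds tighter
'*' has higher precedence than '>>'


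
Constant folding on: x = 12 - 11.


12 - 11 = 1 at compile time
Optimized: x = 1


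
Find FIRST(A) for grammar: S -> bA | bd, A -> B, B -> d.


Per alternative of A: FIRST(B) = {d}
FIRST(A) = {d}


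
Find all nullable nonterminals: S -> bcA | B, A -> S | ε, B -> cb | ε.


A nonterminal is nullable iff some alternative derives ε (directly, or every symbol in it is nullable)
Nullable: {A, B, S}


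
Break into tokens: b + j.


Scan left to right, longest-match per lexeme
Tokens: ID(b), OP(+), ID(j)


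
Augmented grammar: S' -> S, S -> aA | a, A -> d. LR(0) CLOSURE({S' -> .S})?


Start: S' -> .S
For each item with dot before a nonterminal B, add B -> .γ for every B-production
Closure: [S' -> .S, S -> .aA, S -> .a]


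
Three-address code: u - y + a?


Break into single-operator statements:
t1 = u - y
t2 = t1 + a


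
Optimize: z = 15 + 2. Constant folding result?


15 + 2 = 17 at compile time
Optimized: z = 17


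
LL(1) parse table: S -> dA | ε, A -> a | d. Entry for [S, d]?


For [S, d]: 'd' ∈ FIRST(dA)
Entry: S -> dA


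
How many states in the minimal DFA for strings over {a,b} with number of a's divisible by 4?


Track (count of a) mod 4: states 0..3, accept at 0
Minimal DFA: 4 states


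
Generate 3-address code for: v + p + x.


Break into single-operator statements:
t1 = v + p
t2 = t1 + x


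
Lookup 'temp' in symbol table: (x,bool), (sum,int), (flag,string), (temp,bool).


Lookup 'temp' → type bool


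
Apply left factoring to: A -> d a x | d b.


Common prefix: 'd'
Factored: A -> d A', A' -> a x | b


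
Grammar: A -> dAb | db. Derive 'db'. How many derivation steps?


Derivation: A => db
Steps: 1


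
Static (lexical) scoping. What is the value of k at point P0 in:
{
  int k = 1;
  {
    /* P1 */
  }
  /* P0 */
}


k declared in the same block as P0
k = 1


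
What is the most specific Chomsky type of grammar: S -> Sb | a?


Left-linear: every RHS is a terminal or one nonterminal followed by a terminal
Classification: Type 3 (Regular)


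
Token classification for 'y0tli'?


Pattern: letter/underscore followed by alphanumerics, not a keyword
Type: IDENTIFIER


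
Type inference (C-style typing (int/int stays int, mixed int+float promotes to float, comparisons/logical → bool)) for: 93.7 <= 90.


Operand types: float <= int
Rule: comparison yields bool
Result type: bool


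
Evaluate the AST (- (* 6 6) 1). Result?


Evaluate inner: (* 6 6) = 36
Evaluate root: (- 36 1) = 35
Result: 35


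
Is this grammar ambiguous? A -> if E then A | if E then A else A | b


dangling else: 'if E then if E then b else b' parses two ways
Ambiguous


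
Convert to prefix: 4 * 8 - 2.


left-to-right (same/higher precedence on left): tree is (- (* 4 8) 2)
Prefix: - * 4 8 2


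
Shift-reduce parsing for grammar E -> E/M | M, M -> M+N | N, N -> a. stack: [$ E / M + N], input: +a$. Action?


handle 'M+N' on top
Action: reduce (M -> M+N)


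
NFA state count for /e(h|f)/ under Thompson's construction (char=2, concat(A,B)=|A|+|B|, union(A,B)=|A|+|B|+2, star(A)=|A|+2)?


Syntax tree has 3 char leaf(s), 1 union(s), 0 star(s)
chars contribute 3×2 = 6; each union adds +2; each star adds +2
Total: 6 + 2 + 0 = 8 states


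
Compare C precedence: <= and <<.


'<<' is shift (level 8); '<=' is relational (level 7)
Higher level binds tighter
'<<' has higher precedence than '<='


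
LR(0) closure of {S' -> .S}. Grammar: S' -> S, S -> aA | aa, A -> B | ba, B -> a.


Start: S' -> .S
For each item with dot before a nonterminal B, add B -> .γ for every B-production
Closure: [S' -> .S, S -> .aA, S -> .aa]


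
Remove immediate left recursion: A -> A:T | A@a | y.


Left-recursive alternatives: A:T, A@a; non-recursive: y
Introduce A': A -> yA', A' -> :TA' | @aA' | ε


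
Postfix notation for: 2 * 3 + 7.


Left to right (same or higher precedence on left)
Postfix: 2 3 * 7 +


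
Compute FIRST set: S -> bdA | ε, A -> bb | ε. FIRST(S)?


Per alternative of S: FIRST(bdA) = {b}; FIRST(ε) = {ε}
FIRST(S) = {b, ε}


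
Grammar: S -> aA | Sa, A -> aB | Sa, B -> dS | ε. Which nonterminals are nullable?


A nonterminal is nullable iff some alternative derives ε (directly, or every symbol in it is nullable)
Nullable: {B}


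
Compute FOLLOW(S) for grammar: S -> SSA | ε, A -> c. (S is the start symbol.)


$ ∈ FOLLOW(S). For each A -> αBβ: add FIRST(β)\{ε} to FOLLOW(B); if β nullable, add FOLLOW(A).
FOLLOW(S) = {$, c}


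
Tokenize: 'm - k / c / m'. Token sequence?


Scan left to right, longest-match per lexeme
Tokens: ID(m), OP(-), ID(k), OP(/), ID(c), OP(/), ID(m)


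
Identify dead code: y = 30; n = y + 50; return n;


y is read by n's definition; n is returned
No dead code


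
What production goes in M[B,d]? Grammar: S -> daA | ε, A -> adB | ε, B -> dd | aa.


For [B, d]: 'd' ∈ FIRST(dd)
Entry: B -> dd


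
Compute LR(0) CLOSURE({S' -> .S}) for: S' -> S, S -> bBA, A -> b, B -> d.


Start: S' -> .S
For each item with dot before a nonterminal B, add B -> .γ for every B-production
Closure: [S' -> .S, S -> .bBA]


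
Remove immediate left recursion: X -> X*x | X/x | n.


Left-recursive alternatives: X*x, X/x; non-recursive: n
Introduce X': X -> nX', X' -> *xX' | /xX' | ε


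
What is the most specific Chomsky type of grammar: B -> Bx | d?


Left-linear: every RHS is a terminal or one nonterminal followed by a terminal
Classification: Type 3 (Regular)


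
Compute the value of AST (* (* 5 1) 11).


Evaluate inner: (* 5 1) = 5
Evaluate root: (* 5 11) = 55
Result: 55


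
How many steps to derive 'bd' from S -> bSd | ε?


Derivation: S => bSd => bd
Steps: 2


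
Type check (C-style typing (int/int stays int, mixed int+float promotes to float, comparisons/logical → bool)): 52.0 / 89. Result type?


Operand types: float / int
Rule: mixed int/float promotes to float; int/int stays int
Result type: float


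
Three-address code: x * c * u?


Break into single-operator statements:
t1 = x * c
t2 = t1 * u


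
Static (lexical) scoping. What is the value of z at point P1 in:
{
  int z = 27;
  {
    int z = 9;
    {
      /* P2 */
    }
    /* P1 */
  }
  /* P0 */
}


z declared in the same block as P1
z = 9


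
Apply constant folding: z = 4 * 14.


4 * 14 = 56 at compile time
Optimized: z = 56


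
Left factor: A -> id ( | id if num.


Common prefix: 'id'
Factored: A -> id A', A' -> ( | if num


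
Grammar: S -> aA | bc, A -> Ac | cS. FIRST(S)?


Per alternative of S: FIRST(aA) = {a}; FIRST(bc) = {b}
FIRST(S) = {a, b}


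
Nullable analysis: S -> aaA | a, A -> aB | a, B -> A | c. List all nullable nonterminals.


A nonterminal is nullable iff some alternative derives ε (directly, or every symbol in it is nullable)
Nullable: {}


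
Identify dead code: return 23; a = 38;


statement follows a return and is unreachable
Dead: 'a = 38'


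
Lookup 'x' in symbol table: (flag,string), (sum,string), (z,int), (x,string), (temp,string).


Lookup 'x' → type string


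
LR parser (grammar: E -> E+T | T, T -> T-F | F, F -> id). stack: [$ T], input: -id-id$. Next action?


shift '-' to continue T -> T-F
Action: shift
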